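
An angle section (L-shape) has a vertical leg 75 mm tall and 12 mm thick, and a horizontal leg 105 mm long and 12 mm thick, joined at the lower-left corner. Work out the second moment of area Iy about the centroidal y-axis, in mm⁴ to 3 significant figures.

Break the section into simple shapes (no overlaps), measuring from the bottom-left corner of the bounding box.
Vertical leg: 12 × 75, A = 900 mm², x = 6 mm, Ī = 10 800 mm⁴.
Horizontal leg (remainder): 93 × 12, A = 1 116 mm², x = 58.5 mm, Ī = 804 357 mm⁴.
Centroid: x̄ = ΣA·x / ΣA = 35.063 mm.
Transfer each piece to the centroidal y-axis using Ī + A·d² with d = x − 35.063:
  vertical leg: d = -29.063 mm → contributes +770 966 mm⁴
  horizontal leg (remainder): d = 23.438 mm → contributes +1 417 394 mm⁴
Total I = 2 188 360 mm⁴.

Iy ≈ 2.19 × 10⁶ mm⁴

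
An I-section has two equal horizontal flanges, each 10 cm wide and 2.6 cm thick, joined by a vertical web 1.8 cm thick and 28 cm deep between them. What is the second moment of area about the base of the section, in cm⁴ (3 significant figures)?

I_base ≈ 4.37 × 10⁴ cm⁴

Decompose the section into non-overlapping parts with the origin at the bottom-left of its bounding rectangle.
Bottom flange: 10 × 2.6, A = 26 cm², y = 1.3 cm, Ī = 14.647 cm⁴.
Web: 1.8 × 28, A = 50.4 cm², y = 16.6 cm, Ī = 3292.8 cm⁴.
Top flange: 10 × 2.6, A = 26 cm², y = 31.9 cm, Ī = 14.647 cm⁴.
Transfer each piece to the bottom edge using Ī + A·d² with d = y − 0:
  bottom flange: d = 1.3 cm → contributes +58.587 cm⁴
  web: d = 16.6 cm → contributes +17 181 cm⁴
  top flange: d = 31.9 cm → contributes +26 473 cm⁴
Total I = 43 712 cm⁴.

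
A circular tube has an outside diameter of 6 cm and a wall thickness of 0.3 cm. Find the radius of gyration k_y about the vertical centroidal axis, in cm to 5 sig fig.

k_y ≈ 2.0180 cm

Break the section into simple shapes (no overlaps), measuring from the bottom-left corner of the bounding box.
Outer circle: ⌀6, A = 28.27433 cm², x = 3 cm, Ī = 63.61725 cm⁴.
Bore (subtracted): ⌀5.4, A = 22.90221 cm², x = 3 cm, Ī = 41.73928 cm⁴.
By symmetry the centroid is at mid-width, x̄ = 3 cm.
All pieces are centred on the vertical centroidal axis, so I = ΣĪ (holes subtracted) = 21.87797 cm⁴.
Radius of gyration: k = √(I/A) = √(21.87797 / 5.372123) = 2.018044 cm.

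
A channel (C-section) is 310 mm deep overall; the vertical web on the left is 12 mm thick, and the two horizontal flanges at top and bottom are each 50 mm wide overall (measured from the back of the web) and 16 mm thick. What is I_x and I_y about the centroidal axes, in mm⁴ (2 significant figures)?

I_x ≈ 5.6 × 10⁷ mm⁴, I_y ≈ 7.6 × 10⁵ mm⁴

Decompose the section into non-overlapping parts with the origin at the bottom-left of its bounding rectangle.
Web: 12 × 310, A = 3 720 mm², y = 155 mm, Ī = 29 791 000 mm⁴.
Top flange (beyond web): 38 × 16, A = 608 mm², y = 302 mm, Ī = 12 971 mm⁴.
Bottom flange (beyond web): 38 × 16, A = 608 mm², y = 8 mm, Ī = 12 971 mm⁴.
By symmetry the centroid is at mid-height, ȳ = 155 mm.
Transfer each piece to the centroidal x-axis using Ī + A·d² with d = y − 155:
  web: d = 0 mm → contributes +29 791 000 mm⁴
  top flange (beyond web): d = 147 mm → contributes +13 151 243 mm⁴
  bottom flange (beyond web): d = -147 mm → contributes +13 151 243 mm⁴
Total I = 56 093 485 mm⁴.
For the y-axis: x̄ = 12.16 mm.
Repeating about the centroidal y-axis gives I_y = 763 737 mm⁴.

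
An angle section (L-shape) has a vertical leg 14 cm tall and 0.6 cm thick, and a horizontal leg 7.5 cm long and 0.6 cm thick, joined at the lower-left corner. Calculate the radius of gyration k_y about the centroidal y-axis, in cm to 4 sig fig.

k_y ≈ 2.107 cm

Decompose the section into non-overlapping parts with the origin at the bottom-left of its bounding rectangle.
Vertical leg: 0.6 × 14, A = 8.4 cm², x = 0.3 cm, Ī = 0.252 cm⁴.
Horizontal leg (remainder): 6.9 × 0.6, A = 4.14 cm², x = 4.05 cm, Ī = 16.4255 cm⁴.
Centroid: x̄ = ΣA·x / ΣA = 1.53804 cm.
Transfer each piece to the centroidal y-axis using Ī + A·d² with d = x − 1.53804:
  vertical leg: d = -1.23804 cm → contributes +13.127 cm⁴
  horizontal leg (remainder): d = 2.51196 cm → contributes +42.5487 cm⁴
Total I = 55.6757 cm⁴.
Radius of gyration: k = √(I/A) = √(55.6757 / 12.54) = 2.10709 cm.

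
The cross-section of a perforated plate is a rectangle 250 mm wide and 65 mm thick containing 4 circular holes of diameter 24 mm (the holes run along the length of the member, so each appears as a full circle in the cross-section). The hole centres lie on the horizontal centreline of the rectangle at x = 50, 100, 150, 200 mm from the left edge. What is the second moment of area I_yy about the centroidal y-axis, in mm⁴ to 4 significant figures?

Break the section into simple shapes (no overlaps), measuring from the bottom-left corner of the bounding box.
Plate: 250 × 65, A = 16 250 mm², x = 125 mm, Ī = 84 635 417 mm⁴.
Hole 1 (subtracted): ⌀24, A = 452.389 mm², x = 50 mm, Ī = 16 286 mm⁴.
Hole 2 (subtracted): ⌀24, A = 452.389 mm², x = 100 mm, Ī = 16 286 mm⁴.
Hole 3 (subtracted): ⌀24, A = 452.389 mm², x = 150 mm, Ī = 16 286 mm⁴.
Hole 4 (subtracted): ⌀24, A = 452.389 mm², x = 200 mm, Ī = 16 286 mm⁴.
By symmetry the centroid is at mid-width, x̄ = 125 mm.
Transfer each piece to the centroidal y-axis using Ī + A·d² with d = x − 125:
  plate: d = 0 mm → contributes +84 635 417 mm⁴
  hole 1: d = -75 mm → contributes −2 560 976 mm⁴
  hole 2: d = -25 mm → contributes −299 029 mm⁴
  hole 3: d = 25 mm → contributes −299 029 mm⁴
  hole 4: d = 75 mm → contributes −2 560 976 mm⁴
Total I = 78 915 406 mm⁴.

I_yy ≈ 7.892 × 10⁷ mm⁴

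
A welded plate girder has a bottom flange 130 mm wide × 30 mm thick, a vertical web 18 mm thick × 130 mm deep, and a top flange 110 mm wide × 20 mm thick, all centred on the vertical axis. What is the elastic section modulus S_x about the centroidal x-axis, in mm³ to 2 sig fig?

S_x ≈ 3.8 × 10⁵ mm³

Treat the section as a set of non-overlapping primitives; coordinates are from the bounding-box lower-left.
Bottom plate: 130 × 30, A = 3 900 mm², y = 15 mm, Ī = 292 500 mm⁴.
Web plate: 18 × 130, A = 2 340 mm², y = 95 mm, Ī = 3 295 500 mm⁴.
Top plate: 110 × 20, A = 2 200 mm², y = 170 mm, Ī = 73 333 mm⁴.
Centroid: ȳ = ΣA·y / ΣA = 77.58 mm.
Transfer each piece to the centroidal x-axis using Ī + A·d² with d = y − 77.58:
  bottom plate: d = -62.58 mm → contributes +15 567 334 mm⁴
  web plate: d = 17.42 mm → contributes +4 005 348 mm⁴
  top plate: d = 92.42 mm → contributes +18 863 343 mm⁴
Total I = 38 436 025 mm⁴.
Extreme fibre distance c = 102.4 mm; S = I/c = 375 289 mm³.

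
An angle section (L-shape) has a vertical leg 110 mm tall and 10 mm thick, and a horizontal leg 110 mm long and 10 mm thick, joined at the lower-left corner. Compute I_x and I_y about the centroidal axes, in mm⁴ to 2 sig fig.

Treat the section as a set of non-overlapping primitives; coordinates are from the bounding-box lower-left.
Vertical leg: 10 × 110, A = 1 100 mm², y = 55 mm, Ī = 1 109 167 mm⁴.
Horizontal leg (remainder): 100 × 10, A = 1 000 mm², y = 5 mm, Ī = 8 333 mm⁴.
Centroid: ȳ = ΣA·y / ΣA = 31.19 mm.
Transfer each piece to the centroidal x-axis using Ī + A·d² with d = y − 31.19:
  vertical leg: d = 23.81 mm → contributes +1 732 749 mm⁴
  horizontal leg (remainder): d = -26.19 mm → contributes +694 274 mm⁴
Total I = 2 427 024 mm⁴.
For the y-axis: x̄ = 31.19 mm.
Repeating about the centroidal y-axis gives I_y = 2 427 024 mm⁴.

I_x ≈ 2.4 × 10⁶ mm⁴, I_y ≈ 2.4 × 10⁶ mm⁴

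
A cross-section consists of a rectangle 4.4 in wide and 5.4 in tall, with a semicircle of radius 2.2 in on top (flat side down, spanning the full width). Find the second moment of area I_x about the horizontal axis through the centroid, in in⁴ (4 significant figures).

Treat the section as a set of non-overlapping primitives; coordinates are from the bounding-box lower-left.
Rectangular body: 4.4 × 5.4, A = 23.76 in², y = 2.7 in, Ī = 57.7368 in⁴.
Semicircular cap: semicircle r = 2.2, A = 7.60265 in², y = 6.33371 in, Ī = 2.57112 in⁴.
Centroid: ȳ = ΣA·y / ΣA = 3.58085 in.
Transfer each piece to the horizontal axis through the centroid using Ī + A·d² with d = y − 3.58085:
  rectangular body: d = -0.880851 in → contributes +76.1722 in⁴
  semicircular cap: d = 2.75286 in → contributes +60.1858 in⁴
Total I = 136.358 in⁴.

I_x ≈ 136.4 in⁴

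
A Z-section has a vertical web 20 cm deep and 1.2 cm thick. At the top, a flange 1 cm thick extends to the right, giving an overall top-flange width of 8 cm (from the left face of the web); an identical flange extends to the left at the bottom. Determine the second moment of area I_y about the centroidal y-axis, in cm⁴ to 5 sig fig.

I_y ≈ 272.89 cm⁴

Split into non-overlapping primitives; take the origin at the lower-left of the bounding box.
Web: 1.2 × 20, A = 24 cm², x = 7.4 cm, Ī = 2.88 cm⁴.
Top flange (beyond web): 6.8 × 1, A = 6.8 cm², x = 11.4 cm, Ī = 26.20267 cm⁴.
Bottom flange (beyond web): 6.8 × 1, A = 6.8 cm², x = 3.4 cm, Ī = 26.20267 cm⁴.
Centroid: x̄ = ΣA·x / ΣA = 7.4 cm.
Transfer each piece to the centroidal y-axis using Ī + A·d² with d = x − 7.4:
  web: d = 0 cm → contributes +2.88 cm⁴
  top flange (beyond web): d = 4 cm → contributes +135.0027 cm⁴
  bottom flange (beyond web): d = -4 cm → contributes +135.0027 cm⁴
Total I = 272.8853 cm⁴.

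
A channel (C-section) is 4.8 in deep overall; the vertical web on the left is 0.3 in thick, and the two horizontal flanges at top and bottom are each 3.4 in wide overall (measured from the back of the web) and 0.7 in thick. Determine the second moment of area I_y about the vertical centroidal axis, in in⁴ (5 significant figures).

I_y ≈ 6.6112 in⁴

Break the section into simple shapes (no overlaps), measuring from the bottom-left corner of the bounding box.
Web: 0.3 × 4.8, A = 1.44 in², x = 0.15 in, Ī = 0.0108 in⁴.
Top flange (beyond web): 3.1 × 0.7, A = 2.17 in², x = 1.85 in, Ī = 1.737808 in⁴.
Bottom flange (beyond web): 3.1 × 0.7, A = 2.17 in², x = 1.85 in, Ī = 1.737808 in⁴.
Centroid: x̄ = ΣA·x / ΣA = 1.426471 in.
Transfer each piece to the vertical centroidal axis using Ī + A·d² with d = x − 1.426471:
  web: d = -1.276471 in → contributes +2.357103 in⁴
  top flange (beyond web): d = 0.4235294 in → contributes +2.127057 in⁴
  bottom flange (beyond web): d = 0.4235294 in → contributes +2.127057 in⁴
Total I = 6.611217 in⁴.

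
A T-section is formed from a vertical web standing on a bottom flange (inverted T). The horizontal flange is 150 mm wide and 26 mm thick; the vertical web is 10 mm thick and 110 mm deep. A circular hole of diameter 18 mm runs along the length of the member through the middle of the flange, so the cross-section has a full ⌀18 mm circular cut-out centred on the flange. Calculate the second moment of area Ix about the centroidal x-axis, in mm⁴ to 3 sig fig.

Decompose the section into non-overlapping parts with the origin at the bottom-left of its bounding rectangle.
Flange: 150 × 26, A = 3 900 mm², y = 13 mm, Ī = 219 700 mm⁴.
Web: 10 × 110, A = 1 100 mm², y = 81 mm, Ī = 1 109 167 mm⁴.
Hole (subtracted): ⌀18, A = 254.47 mm², y = 13 mm, Ī = 5 153 mm⁴.
Centroid: ȳ = ΣA·y / ΣA = 28.762 mm.
Transfer each piece to the centroidal x-axis using Ī + A·d² with d = y − 28.762:
  flange: d = -15.762 mm → contributes +1 188 643 mm⁴
  web: d = 52.238 mm → contributes +4 110 833 mm⁴
  hole: d = -15.762 mm → contributes −68 375 mm⁴
Total I = 5 231 101 mm⁴.

Ix ≈ 5.23 × 10⁶ mm⁴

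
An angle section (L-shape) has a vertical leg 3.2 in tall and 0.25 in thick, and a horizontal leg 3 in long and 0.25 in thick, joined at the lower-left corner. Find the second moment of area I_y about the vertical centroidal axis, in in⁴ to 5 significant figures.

Break the section into simple shapes (no overlaps), measuring from the bottom-left corner of the bounding box.
Vertical leg: 0.25 × 3.2, A = 0.8 in², x = 0.125 in, Ī = 0.004166667 in⁴.
Horizontal leg (remainder): 2.75 × 0.25, A = 0.6875 in², x = 1.625 in, Ī = 0.4332682 in⁴.
Centroid: x̄ = ΣA·x / ΣA = 0.8182773 in.
Transfer each piece to the vertical centroidal axis using Ī + A·d² with d = x − 0.8182773:
  vertical leg: d = -0.6932773 in → contributes +0.3886734 in⁴
  horizontal leg (remainder): d = 0.8067227 in → contributes +0.8806943 in⁴
Total I = 1.269368 in⁴.

I_y ≈ 1.2694 in⁴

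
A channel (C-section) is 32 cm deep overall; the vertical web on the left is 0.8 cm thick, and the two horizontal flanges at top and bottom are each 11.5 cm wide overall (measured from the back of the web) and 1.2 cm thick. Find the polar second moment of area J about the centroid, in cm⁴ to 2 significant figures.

Treat the section as a set of non-overlapping primitives; coordinates are from the bounding-box lower-left.
Web: 0.8 × 32, A = 25.6 cm², y = 16 cm, Ī = 2 185 cm⁴.
Top flange (beyond web): 10.7 × 1.2, A = 12.84 cm², y = 31.4 cm, Ī = 1.541 cm⁴.
Bottom flange (beyond web): 10.7 × 1.2, A = 12.84 cm², y = 0.6 cm, Ī = 1.541 cm⁴.
By symmetry the centroid is at mid-height, ȳ = 16 cm.
Transfer each piece to the centroidal x-axis using Ī + A·d² with d = y − 16:
  web: d = 0 cm → contributes +2 185 cm⁴
  top flange (beyond web): d = 15.4 cm → contributes +3 047 cm⁴
  bottom flange (beyond web): d = -15.4 cm → contributes +3 047 cm⁴
Total I = 8 278 cm⁴.
For the y-axis: x̄ = 3.279 cm.
Repeating about the centroidal y-axis gives I_y = 670.2 cm⁴.
Polar second moment: J = I_x + I_y = 8 948 cm⁴.

J ≈ 8900 cm⁴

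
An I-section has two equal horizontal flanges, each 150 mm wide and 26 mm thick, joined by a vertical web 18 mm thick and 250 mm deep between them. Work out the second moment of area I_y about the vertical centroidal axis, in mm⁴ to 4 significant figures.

Break the section into simple shapes (no overlaps), measuring from the bottom-left corner of the bounding box.
Bottom flange: 150 × 26, A = 3 900 mm², x = 75 mm, Ī = 7 312 500 mm⁴.
Web: 18 × 250, A = 4 500 mm², x = 75 mm, Ī = 121 500 mm⁴.
Top flange: 150 × 26, A = 3 900 mm², x = 75 mm, Ī = 7 312 500 mm⁴.
By symmetry the centroid is at mid-width, x̄ = 75 mm.
All pieces are centred on the vertical centroidal axis, so I = ΣĪ = 14 746 500 mm⁴.

I_y ≈ 1.475 × 10⁷ mm⁴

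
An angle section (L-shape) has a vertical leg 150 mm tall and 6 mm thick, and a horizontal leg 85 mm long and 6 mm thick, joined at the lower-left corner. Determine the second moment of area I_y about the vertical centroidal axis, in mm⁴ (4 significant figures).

I_y ≈ 8.100 × 10⁵ mm⁴

Decompose the section into non-overlapping parts with the origin at the bottom-left of its bounding rectangle.
Vertical leg: 6 × 150, A = 900 mm², x = 3 mm, Ī = 2 700 mm⁴.
Horizontal leg (remainder): 79 × 6, A = 474 mm², x = 45.5 mm, Ī = 246 520 mm⁴.
Centroid: x̄ = ΣA·x / ΣA = 17.6616 mm.
Transfer each piece to the vertical centroidal axis using Ī + A·d² with d = x − 17.6616:
  vertical leg: d = -14.6616 mm → contributes +196 166 mm⁴
  horizontal leg (remainder): d = 27.8384 mm → contributes +613 859 mm⁴
Total I = 810 025 mm⁴.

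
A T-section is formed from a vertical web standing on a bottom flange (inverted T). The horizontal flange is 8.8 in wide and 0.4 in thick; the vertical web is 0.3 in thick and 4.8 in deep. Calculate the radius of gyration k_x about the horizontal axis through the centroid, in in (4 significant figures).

k_x ≈ 1.400 in

Split into non-overlapping primitives; take the origin at the lower-left of the bounding box.
Flange: 8.8 × 0.4, A = 3.52 in², y = 0.2 in, Ī = 0.0469333 in⁴.
Web: 0.3 × 4.8, A = 1.44 in², y = 2.8 in, Ī = 2.7648 in⁴.
Centroid: ȳ = ΣA·y / ΣA = 0.954839 in.
Transfer each piece to the horizontal axis through the centroid using Ī + A·d² with d = y − 0.954839:
  flange: d = -0.754839 in → contributes +2.05256 in⁴
  web: d = 1.84516 in → contributes +7.66745 in⁴
Total I = 9.72002 in⁴.
Radius of gyration: k = √(I/A) = √(9.72002 / 4.96) = 1.39989 in.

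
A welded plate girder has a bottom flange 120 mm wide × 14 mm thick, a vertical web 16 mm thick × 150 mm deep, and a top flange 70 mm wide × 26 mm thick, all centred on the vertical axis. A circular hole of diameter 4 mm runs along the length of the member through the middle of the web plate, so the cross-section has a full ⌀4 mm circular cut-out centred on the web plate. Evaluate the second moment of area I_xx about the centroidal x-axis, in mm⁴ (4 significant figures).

Break the section into simple shapes (no overlaps), measuring from the bottom-left corner of the bounding box.
Bottom plate: 120 × 14, A = 1 680 mm², y = 7 mm, Ī = 27 440 mm⁴.
Web plate: 16 × 150, A = 2 400 mm², y = 89 mm, Ī = 4 500 000 mm⁴.
Top plate: 70 × 26, A = 1 820 mm², y = 177 mm, Ī = 102 527 mm⁴.
Hole (subtracted): ⌀4, A = 12.5664 mm², y = 89 mm, Ī = 12.5664 mm⁴.
Centroid: ȳ = ΣA·y / ΣA = 92.8047 mm.
Transfer each piece to the centroidal x-axis using Ī + A·d² with d = y − 92.8047:
  bottom plate: d = -85.8047 mm → contributes +12 396 354 mm⁴
  web plate: d = -3.80471 mm → contributes +4 534 742 mm⁴
  top plate: d = 84.1953 mm → contributes +13 004 227 mm⁴
  hole: d = -3.80471 mm → contributes −194.475 mm⁴
Total I = 29 935 129 mm⁴.

I_xx ≈ 2.994 × 10⁷ mm⁴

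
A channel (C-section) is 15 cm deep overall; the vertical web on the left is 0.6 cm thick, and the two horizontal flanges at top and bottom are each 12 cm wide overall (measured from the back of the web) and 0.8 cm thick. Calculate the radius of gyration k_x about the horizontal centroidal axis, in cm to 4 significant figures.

k_x ≈ 6.323 cm

Break the section into simple shapes (no overlaps), measuring from the bottom-left corner of the bounding box.
Web: 0.6 × 15, A = 9 cm², y = 7.5 cm, Ī = 168.75 cm⁴.
Top flange (beyond web): 11.4 × 0.8, A = 9.12 cm², y = 14.6 cm, Ī = 0.4864 cm⁴.
Bottom flange (beyond web): 11.4 × 0.8, A = 9.12 cm², y = 0.4 cm, Ī = 0.4864 cm⁴.
By symmetry the centroid is at mid-height, ȳ = 7.5 cm.
Transfer each piece to the horizontal centroidal axis using Ī + A·d² with d = y − 7.5:
  web: d = 0 cm → contributes +168.75 cm⁴
  top flange (beyond web): d = 7.1 cm → contributes +460.226 cm⁴
  bottom flange (beyond web): d = -7.1 cm → contributes +460.226 cm⁴
Total I = 1089.2 cm⁴.
Radius of gyration: k = √(I/A) = √(1089.2 / 27.24) = 6.3234 cm.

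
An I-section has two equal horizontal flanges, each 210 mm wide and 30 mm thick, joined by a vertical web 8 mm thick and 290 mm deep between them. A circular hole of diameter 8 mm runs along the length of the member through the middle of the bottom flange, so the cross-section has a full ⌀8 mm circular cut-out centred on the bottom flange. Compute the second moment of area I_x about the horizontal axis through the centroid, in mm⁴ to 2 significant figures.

Treat the section as a set of non-overlapping primitives; coordinates are from the bounding-box lower-left.
Bottom flange: 210 × 30, A = 6 300 mm², y = 15 mm, Ī = 472 500 mm⁴.
Web: 8 × 290, A = 2 320 mm², y = 175 mm, Ī = 16 259 333 mm⁴.
Top flange: 210 × 30, A = 6 300 mm², y = 335 mm, Ī = 472 500 mm⁴.
Hole (subtracted): ⌀8, A = 50.27 mm², y = 15 mm, Ī = 201.1 mm⁴.
Centroid: ȳ = ΣA·y / ΣA = 175.5 mm.
Transfer each piece to the horizontal axis through the centroid using Ī + A·d² with d = y − 175.5:
  bottom flange: d = -160.5 mm → contributes +162 844 721 mm⁴
  web: d = -0.5409 mm → contributes +16 260 012 mm⁴
  top flange: d = 159.5 mm → contributes +160 663 965 mm⁴
  hole: d = -160.5 mm → contributes −1 295 712 mm⁴
Total I = 338 472 986 mm⁴.

I_x ≈ 3.4 × 10⁸ mm⁴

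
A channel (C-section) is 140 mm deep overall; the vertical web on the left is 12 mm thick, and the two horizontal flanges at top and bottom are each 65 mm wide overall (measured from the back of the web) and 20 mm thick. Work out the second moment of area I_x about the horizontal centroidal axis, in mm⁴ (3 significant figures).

I_x ≈ 1.04 × 10⁷ mm⁴

Treat the section as a set of non-overlapping primitives; coordinates are from the bounding-box lower-left.
Web: 12 × 140, A = 1 680 mm², y = 70 mm, Ī = 2 744 000 mm⁴.
Top flange (beyond web): 53 × 20, A = 1 060 mm², y = 130 mm, Ī = 35 333 mm⁴.
Bottom flange (beyond web): 53 × 20, A = 1 060 mm², y = 10 mm, Ī = 35 333 mm⁴.
By symmetry the centroid is at mid-height, ȳ = 70 mm.
Transfer each piece to the horizontal centroidal axis using Ī + A·d² with d = y − 70:
  web: d = 0 mm → contributes +2 744 000 mm⁴
  top flange (beyond web): d = 60 mm → contributes +3 851 333 mm⁴
  bottom flange (beyond web): d = -60 mm → contributes +3 851 333 mm⁴
Total I = 10 446 667 mm⁴.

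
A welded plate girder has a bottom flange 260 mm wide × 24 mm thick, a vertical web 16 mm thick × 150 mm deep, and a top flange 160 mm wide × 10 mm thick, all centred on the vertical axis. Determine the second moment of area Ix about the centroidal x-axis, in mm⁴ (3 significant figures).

Decompose the section into non-overlapping parts with the origin at the bottom-left of its bounding rectangle.
Bottom plate: 260 × 24, A = 6 240 mm², y = 12 mm, Ī = 299 520 mm⁴.
Web plate: 16 × 150, A = 2 400 mm², y = 99 mm, Ī = 4 500 000 mm⁴.
Top plate: 160 × 10, A = 1 600 mm², y = 179 mm, Ī = 13 333 mm⁴.
Centroid: ȳ = ΣA·y / ΣA = 58.484 mm.
Transfer each piece to the centroidal x-axis using Ī + A·d² with d = y − 58.484:
  bottom plate: d = -46.484 mm → contributes +13 782 894 mm⁴
  web plate: d = 40.516 mm → contributes +8 439 638 mm⁴
  top plate: d = 120.52 mm → contributes +23 251 759 mm⁴
Total I = 45 474 291 mm⁴.

Ix ≈ 4.55 × 10⁷ mm⁴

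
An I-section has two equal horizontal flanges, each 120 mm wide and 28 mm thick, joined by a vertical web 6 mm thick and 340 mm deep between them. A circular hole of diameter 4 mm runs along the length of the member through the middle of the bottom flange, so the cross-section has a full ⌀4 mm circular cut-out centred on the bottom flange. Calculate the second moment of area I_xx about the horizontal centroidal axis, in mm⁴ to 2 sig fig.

I_xx ≈ 2.5 × 10⁸ mm⁴

Split into non-overlapping primitives; take the origin at the lower-left of the bounding box.
Bottom flange: 120 × 28, A = 3 360 mm², y = 14 mm, Ī = 219 520 mm⁴.
Web: 6 × 340, A = 2 040 mm², y = 198 mm, Ī = 19 652 000 mm⁴.
Top flange: 120 × 28, A = 3 360 mm², y = 382 mm, Ī = 219 520 mm⁴.
Hole (subtracted): ⌀4, A = 12.57 mm², y = 14 mm, Ī = 12.57 mm⁴.
Centroid: ȳ = ΣA·y / ΣA = 198.3 mm.
Transfer each piece to the horizontal centroidal axis using Ī + A·d² with d = y − 198.3:
  bottom flange: d = -184.3 mm → contributes +114 302 754 mm⁴
  web: d = -0.2643 mm → contributes +19 652 143 mm⁴
  top flange: d = 183.7 mm → contributes +113 649 076 mm⁴
  hole: d = -184.3 mm → contributes −426 683 mm⁴
Total I = 247 177 289 mm⁴.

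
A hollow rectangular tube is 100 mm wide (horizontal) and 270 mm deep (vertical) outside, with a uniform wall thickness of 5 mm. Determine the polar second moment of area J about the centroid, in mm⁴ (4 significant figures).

Split into non-overlapping primitives; take the origin at the lower-left of the bounding box.
Outer rectangle: 100 × 270, A = 27 000 mm², y = 135 mm, Ī = 164 025 000 mm⁴.
Inner void (subtracted): 90 × 260, A = 23 400 mm², y = 135 mm, Ī = 131 820 000 mm⁴.
By symmetry the centroid is at mid-height, ȳ = 135 mm.
All pieces are centred on the centroidal x-axis, so I = ΣĪ (holes subtracted) = 32 205 000 mm⁴.
Repeating about the centroidal y-axis gives I_y = 6 705 000 mm⁴.
Polar second moment: J = I_x + I_y = 38 910 000 mm⁴.

J ≈ 3.891 × 10⁷ mm⁴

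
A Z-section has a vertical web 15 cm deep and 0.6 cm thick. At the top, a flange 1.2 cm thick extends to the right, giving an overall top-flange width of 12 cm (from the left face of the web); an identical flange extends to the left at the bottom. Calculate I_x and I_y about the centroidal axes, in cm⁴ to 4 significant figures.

Decompose the section into non-overlapping parts with the origin at the bottom-left of its bounding rectangle.
Web: 0.6 × 15, A = 9 cm², y = 7.5 cm, Ī = 168.75 cm⁴.
Top flange (beyond web): 11.4 × 1.2, A = 13.68 cm², y = 14.4 cm, Ī = 1.6416 cm⁴.
Bottom flange (beyond web): 11.4 × 1.2, A = 13.68 cm², y = 0.6 cm, Ī = 1.6416 cm⁴.
Centroid: ȳ = ΣA·y / ΣA = 7.5 cm.
Transfer each piece to the centroidal x-axis using Ī + A·d² with d = y − 7.5:
  web: d = 0 cm → contributes +168.75 cm⁴
  top flange (beyond web): d = 6.9 cm → contributes +652.946 cm⁴
  bottom flange (beyond web): d = -6.9 cm → contributes +652.946 cm⁴
Total I = 1474.64 cm⁴.
For the y-axis: x̄ = 11.7 cm.
Repeating about the centroidal y-axis gives I_y = 1281.54 cm⁴.

I_x ≈ 1475 cm⁴, I_y ≈ 1282 cm⁴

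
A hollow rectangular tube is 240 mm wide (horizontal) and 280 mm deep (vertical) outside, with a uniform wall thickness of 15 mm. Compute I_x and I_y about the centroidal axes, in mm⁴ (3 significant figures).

I_x ≈ 1.66 × 10⁸ mm⁴, I_y ≈ 1.30 × 10⁸ mm⁴

Decompose the section into non-overlapping parts with the origin at the bottom-left of its bounding rectangle.
Outer rectangle: 240 × 280, A = 67 200 mm², y = 140 mm, Ī = 439 040 000 mm⁴.
Inner void (subtracted): 210 × 250, A = 52 500 mm², y = 140 mm, Ī = 273 437 500 mm⁴.
By symmetry the centroid is at mid-height, ȳ = 140 mm.
All pieces are centred on the centroidal x-axis, so I = ΣĪ (holes subtracted) = 165 602 500 mm⁴.
Repeating about the centroidal y-axis gives I_y = 129 622 500 mm⁴.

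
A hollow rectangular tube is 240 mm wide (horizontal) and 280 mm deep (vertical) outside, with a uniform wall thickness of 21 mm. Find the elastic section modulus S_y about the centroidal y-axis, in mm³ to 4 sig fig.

S_y ≈ 1.405 × 10⁶ mm³

Decompose the section into non-overlapping parts with the origin at the bottom-left of its bounding rectangle.
Outer rectangle: 240 × 280, A = 67 200 mm², x = 120 mm, Ī = 322 560 000 mm⁴.
Inner void (subtracted): 198 × 238, A = 47 124 mm², x = 120 mm, Ī = 153 954 108 mm⁴.
By symmetry the centroid is at mid-width, x̄ = 120 mm.
All pieces are centred on the centroidal y-axis, so I = ΣĪ (holes subtracted) = 168 605 892 mm⁴.
Extreme fibre distance c = 120 mm; S = I/c = 1 405 049 mm³.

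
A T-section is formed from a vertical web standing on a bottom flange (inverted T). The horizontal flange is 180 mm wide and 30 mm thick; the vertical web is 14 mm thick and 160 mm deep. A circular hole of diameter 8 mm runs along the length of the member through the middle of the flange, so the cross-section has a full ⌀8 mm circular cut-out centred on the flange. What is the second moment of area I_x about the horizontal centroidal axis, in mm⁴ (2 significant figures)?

I_x ≈ 1.9 × 10⁷ mm⁴

Treat the section as a set of non-overlapping primitives; coordinates are from the bounding-box lower-left.
Flange: 180 × 30, A = 5 400 mm², y = 15 mm, Ī = 405 000 mm⁴.
Web: 14 × 160, A = 2 240 mm², y = 110 mm, Ī = 4 778 667 mm⁴.
Hole (subtracted): ⌀8, A = 50.27 mm², y = 15 mm, Ī = 201.1 mm⁴.
Centroid: ȳ = ΣA·y / ΣA = 43.04 mm.
Transfer each piece to the horizontal centroidal axis using Ī + A·d² with d = y − 43.04:
  flange: d = -28.04 mm → contributes +4 650 060 mm⁴
  web: d = 66.96 mm → contributes +14 822 662 mm⁴
  hole: d = -28.04 mm → contributes −39 716 mm⁴
Total I = 19 433 007 mm⁴.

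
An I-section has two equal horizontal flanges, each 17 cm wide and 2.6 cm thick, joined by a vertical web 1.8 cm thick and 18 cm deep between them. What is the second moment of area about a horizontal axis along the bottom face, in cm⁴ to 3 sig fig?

Treat the section as a set of non-overlapping primitives; coordinates are from the bounding-box lower-left.
Bottom flange: 17 × 2.6, A = 44.2 cm², y = 1.3 cm, Ī = 24.899 cm⁴.
Web: 1.8 × 18, A = 32.4 cm², y = 11.6 cm, Ī = 874.8 cm⁴.
Top flange: 17 × 2.6, A = 44.2 cm², y = 21.9 cm, Ī = 24.899 cm⁴.
Transfer each piece to the base of the section using Ī + A·d² with d = y − 0:
  bottom flange: d = 1.3 cm → contributes +99.597 cm⁴
  web: d = 11.6 cm → contributes +5234.5 cm⁴
  top flange: d = 21.9 cm → contributes +21 224 cm⁴
Total I = 26 558 cm⁴.

I_base ≈ 2.66 × 10⁴ cm⁴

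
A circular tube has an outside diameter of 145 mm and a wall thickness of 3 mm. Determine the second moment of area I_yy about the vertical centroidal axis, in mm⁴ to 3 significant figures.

I_yy ≈ 3.37 × 10⁶ mm⁴

Split into non-overlapping primitives; take the origin at the lower-left of the bounding box.
Outer circle: ⌀145, A = 16 513 mm², x = 72.5 mm, Ī = 21 699 109 mm⁴.
Bore (subtracted): ⌀139, A = 15 175 mm², x = 72.5 mm, Ī = 18 324 372 mm⁴.
By symmetry the centroid is at mid-width, x̄ = 72.5 mm.
All pieces are centred on the vertical centroidal axis, so I = ΣĪ (holes subtracted) = 3 374 737 mm⁴.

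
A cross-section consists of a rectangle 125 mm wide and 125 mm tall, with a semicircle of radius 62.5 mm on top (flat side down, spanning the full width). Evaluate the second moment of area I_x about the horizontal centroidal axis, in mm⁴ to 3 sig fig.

Split into non-overlapping primitives; take the origin at the lower-left of the bounding box.
Rectangular body: 125 × 125, A = 15 625 mm², y = 62.5 mm, Ī = 20 345 052 mm⁴.
Semicircular cap: semicircle r = 62.5, A = 6135.9 mm², y = 151.53 mm, Ī = 1 674 758 mm⁴.
Centroid: ȳ = ΣA·y / ΣA = 87.603 mm.
Transfer each piece to the horizontal centroidal axis using Ī + A·d² with d = y − 87.603:
  rectangular body: d = -25.103 mm → contributes +30 190 993 mm⁴
  semicircular cap: d = 63.923 mm → contributes +26 747 241 mm⁴
Total I = 56 938 234 mm⁴.

I_x ≈ 5.69 × 10⁷ mm⁴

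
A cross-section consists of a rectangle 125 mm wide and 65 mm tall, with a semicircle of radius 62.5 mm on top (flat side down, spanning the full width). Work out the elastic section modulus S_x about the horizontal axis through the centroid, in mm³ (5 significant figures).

Split into non-overlapping primitives; take the origin at the lower-left of the bounding box.
Rectangular body: 125 × 65, A = 8 125 mm², y = 32.5 mm, Ī = 2 860 677 mm⁴.
Semicircular cap: semicircle r = 62.5, A = 6135.923 mm², y = 91.52582 mm, Ī = 1 674 758 mm⁴.
Centroid: ȳ = ΣA·y / ΣA = 57.89653 mm.
Transfer each piece to the horizontal axis through the centroid using Ī + A·d² with d = y − 57.89653:
  rectangular body: d = -25.39653 mm → contributes +8 101 169 mm⁴
  semicircular cap: d = 33.6293 mm → contributes +8 614 055 mm⁴
Total I = 16 715 224 mm⁴.
Extreme fibre distance c = 69.60347 mm; S = I/c = 240149.3 mm³.

S_x ≈ 2.4015 × 10⁵ mm³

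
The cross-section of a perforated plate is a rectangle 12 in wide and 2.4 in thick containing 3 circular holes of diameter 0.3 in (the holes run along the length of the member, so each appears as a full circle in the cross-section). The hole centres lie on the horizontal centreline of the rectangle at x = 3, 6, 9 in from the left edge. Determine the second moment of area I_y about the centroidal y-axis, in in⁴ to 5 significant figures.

I_y ≈ 344.33 in⁴

Decompose the section into non-overlapping parts with the origin at the bottom-left of its bounding rectangle.
Plate: 12 × 2.4, A = 28.8 in², x = 6 in, Ī = 345.6 in⁴.
Hole 1 (subtracted): ⌀0.3, A = 0.07068583 in², x = 3 in, Ī = 0.0003976078 in⁴.
Hole 2 (subtracted): ⌀0.3, A = 0.07068583 in², x = 6 in, Ī = 0.0003976078 in⁴.
Hole 3 (subtracted): ⌀0.3, A = 0.07068583 in², x = 9 in, Ī = 0.0003976078 in⁴.
By symmetry the centroid is at mid-width, x̄ = 6 in.
Transfer each piece to the centroidal y-axis using Ī + A·d² with d = x − 6:
  plate: d = 0 in → contributes +345.6 in⁴
  hole 1: d = -3 in → contributes −0.6365701 in⁴
  hole 2: d = 0 in → contributes −0.0003976078 in⁴
  hole 3: d = 3 in → contributes −0.6365701 in⁴
Total I = 344.3265 in⁴.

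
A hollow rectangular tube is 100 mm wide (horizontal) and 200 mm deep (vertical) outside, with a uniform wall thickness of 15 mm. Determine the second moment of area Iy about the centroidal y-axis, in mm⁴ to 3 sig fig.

Split into non-overlapping primitives; take the origin at the lower-left of the bounding box.
Outer rectangle: 100 × 200, A = 20 000 mm², x = 50 mm, Ī = 16 666 667 mm⁴.
Inner void (subtracted): 70 × 170, A = 11 900 mm², x = 50 mm, Ī = 4 859 167 mm⁴.
By symmetry the centroid is at mid-width, x̄ = 50 mm.
All pieces are centred on the centroidal y-axis, so I = ΣĪ (holes subtracted) = 11 807 500 mm⁴.

Iy ≈ 1.18 × 10⁷ mm⁴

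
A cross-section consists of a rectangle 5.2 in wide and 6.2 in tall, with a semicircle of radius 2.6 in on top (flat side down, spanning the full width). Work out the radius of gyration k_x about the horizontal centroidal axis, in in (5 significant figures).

k_x ≈ 2.4124 in

Split into non-overlapping primitives; take the origin at the lower-left of the bounding box.
Rectangular body: 5.2 × 6.2, A = 32.24 in², y = 3.1 in, Ī = 103.2755 in⁴.
Semicircular cap: semicircle r = 2.6, A = 10.61858 in², y = 7.303474 in, Ī = 5.01563 in⁴.
Centroid: ȳ = ΣA·y / ΣA = 4.141447 in.
Transfer each piece to the horizontal centroidal axis using Ī + A·d² with d = y − 4.141447:
  rectangular body: d = -1.041447 in → contributes +138.2434 in⁴
  semicircular cap: d = 3.162027 in → contributes +111.1846 in⁴
Total I = 249.428 in⁴.
Radius of gyration: k = √(I/A) = √(249.428 / 42.85858) = 2.412424 in.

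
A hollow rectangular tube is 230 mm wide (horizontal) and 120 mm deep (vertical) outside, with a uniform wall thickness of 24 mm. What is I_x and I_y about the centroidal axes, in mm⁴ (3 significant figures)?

Treat the section as a set of non-overlapping primitives; coordinates are from the bounding-box lower-left.
Outer rectangle: 230 × 120, A = 27 600 mm², y = 60 mm, Ī = 33 120 000 mm⁴.
Inner void (subtracted): 182 × 72, A = 13 104 mm², y = 60 mm, Ī = 5 660 928 mm⁴.
By symmetry the centroid is at mid-height, ȳ = 60 mm.
All pieces are centred on the centroidal x-axis, so I = ΣĪ (holes subtracted) = 27 459 072 mm⁴.
Repeating about the centroidal y-axis gives I_y = 85 498 592 mm⁴.

I_x ≈ 2.75 × 10⁷ mm⁴, I_y ≈ 8.55 × 10⁷ mm⁴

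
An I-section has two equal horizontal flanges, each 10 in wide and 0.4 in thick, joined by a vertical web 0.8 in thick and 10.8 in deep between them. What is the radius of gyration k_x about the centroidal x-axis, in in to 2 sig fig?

k_x ≈ 4.5 in

Split into non-overlapping primitives; take the origin at the lower-left of the bounding box.
Bottom flange: 10 × 0.4, A = 4 in², y = 0.2 in, Ī = 0.05333 in⁴.
Web: 0.8 × 10.8, A = 8.64 in², y = 5.8 in, Ī = 83.98 in⁴.
Top flange: 10 × 0.4, A = 4 in², y = 11.4 in, Ī = 0.05333 in⁴.
By symmetry the centroid is at mid-height, ȳ = 5.8 in.
Transfer each piece to the centroidal x-axis using Ī + A·d² with d = y − 5.8:
  bottom flange: d = -5.6 in → contributes +125.5 in⁴
  web: d = 0 in → contributes +83.98 in⁴
  top flange: d = 5.6 in → contributes +125.5 in⁴
Total I = 335 in⁴.
Radius of gyration: k = √(I/A) = √(335 / 16.64) = 4.487 in.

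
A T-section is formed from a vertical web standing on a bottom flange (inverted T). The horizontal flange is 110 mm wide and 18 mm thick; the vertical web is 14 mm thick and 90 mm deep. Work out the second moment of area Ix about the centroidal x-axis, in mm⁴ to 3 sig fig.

Break the section into simple shapes (no overlaps), measuring from the bottom-left corner of the bounding box.
Flange: 110 × 18, A = 1 980 mm², y = 9 mm, Ī = 53 460 mm⁴.
Web: 14 × 90, A = 1 260 mm², y = 63 mm, Ī = 850 500 mm⁴.
Centroid: ȳ = ΣA·y / ΣA = 30 mm.
Transfer each piece to the centroidal x-axis using Ī + A·d² with d = y − 30:
  flange: d = -21 mm → contributes +926 640 mm⁴
  web: d = 33 mm → contributes +2 222 640 mm⁴
Total I = 3 149 280 mm⁴.

Ix ≈ 3.15 × 10⁶ mm⁴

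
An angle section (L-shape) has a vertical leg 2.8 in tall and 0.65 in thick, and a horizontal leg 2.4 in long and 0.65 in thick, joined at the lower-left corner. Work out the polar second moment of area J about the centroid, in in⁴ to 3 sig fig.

J ≈ 3.40 in⁴

Treat the section as a set of non-overlapping primitives; coordinates are from the bounding-box lower-left.
Vertical leg: 0.65 × 2.8, A = 1.82 in², y = 1.4 in, Ī = 1.1891 in⁴.
Horizontal leg (remainder): 1.75 × 0.65, A = 1.1375 in², y = 0.325 in, Ī = 0.040049 in⁴.
Centroid: ȳ = ΣA·y / ΣA = 0.98654 in.
Transfer each piece to the centroidal x-axis using Ī + A·d² with d = y − 0.98654:
  vertical leg: d = 0.41346 in → contributes +1.5002 in⁴
  horizontal leg (remainder): d = -0.66154 in → contributes +0.53786 in⁴
Total I = 2.0381 in⁴.
For the y-axis: x̄ = 0.78654 in.
Repeating about the centroidal y-axis gives I_y = 1.3624 in⁴.
Polar second moment: J = I_x + I_y = 3.4004 in⁴.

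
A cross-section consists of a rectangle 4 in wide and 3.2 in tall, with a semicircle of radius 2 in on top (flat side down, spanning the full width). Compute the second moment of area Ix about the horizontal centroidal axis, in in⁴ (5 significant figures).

Ix ≈ 37.952 in⁴

Break the section into simple shapes (no overlaps), measuring from the bottom-left corner of the bounding box.
Rectangular body: 4 × 3.2, A = 12.8 in², y = 1.6 in, Ī = 10.92267 in⁴.
Semicircular cap: semicircle r = 2, A = 6.283185 in², y = 4.048826 in, Ī = 1.756111 in⁴.
Centroid: ȳ = ΣA·y / ΣA = 2.406282 in.
Transfer each piece to the horizontal centroidal axis using Ī + A·d² with d = y − 2.406282:
  rectangular body: d = -0.8062821 in → contributes +19.24383 in⁴
  semicircular cap: d = 1.642544 in → contributes +18.70784 in⁴
Total I = 37.95167 in⁴.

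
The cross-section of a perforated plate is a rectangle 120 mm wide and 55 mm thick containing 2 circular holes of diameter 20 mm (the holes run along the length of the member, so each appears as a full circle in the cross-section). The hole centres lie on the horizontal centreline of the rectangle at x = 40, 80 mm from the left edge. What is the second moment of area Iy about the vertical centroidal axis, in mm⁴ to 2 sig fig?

Iy ≈ 7.7 × 10⁶ mm⁴

Treat the section as a set of non-overlapping primitives; coordinates are from the bounding-box lower-left.
Plate: 120 × 55, A = 6 600 mm², x = 60 mm, Ī = 7 920 000 mm⁴.
Hole 1 (subtracted): ⌀20, A = 314.2 mm², x = 40 mm, Ī = 7 854 mm⁴.
Hole 2 (subtracted): ⌀20, A = 314.2 mm², x = 80 mm, Ī = 7 854 mm⁴.
By symmetry the centroid is at mid-width, x̄ = 60 mm.
Transfer each piece to the vertical centroidal axis using Ī + A·d² with d = x − 60:
  plate: d = 0 mm → contributes +7 920 000 mm⁴
  hole 1: d = -20 mm → contributes −133 518 mm⁴
  hole 2: d = 20 mm → contributes −133 518 mm⁴
Total I = 7 652 965 mm⁴.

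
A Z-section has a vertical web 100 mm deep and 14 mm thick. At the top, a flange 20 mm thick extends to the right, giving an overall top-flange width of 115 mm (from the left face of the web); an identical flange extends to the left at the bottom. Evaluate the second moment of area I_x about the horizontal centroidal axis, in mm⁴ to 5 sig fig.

Treat the section as a set of non-overlapping primitives; coordinates are from the bounding-box lower-left.
Web: 14 × 100, A = 1 400 mm², y = 50 mm, Ī = 1 166 667 mm⁴.
Top flange (beyond web): 101 × 20, A = 2 020 mm², y = 90 mm, Ī = 67333.33 mm⁴.
Bottom flange (beyond web): 101 × 20, A = 2 020 mm², y = 10 mm, Ī = 67333.33 mm⁴.
Centroid: ȳ = ΣA·y / ΣA = 50 mm.
Transfer each piece to the horizontal centroidal axis using Ī + A·d² with d = y − 50:
  web: d = 0 mm → contributes +1 166 667 mm⁴
  top flange (beyond web): d = 40 mm → contributes +3 299 333 mm⁴
  bottom flange (beyond web): d = -40 mm → contributes +3 299 333 mm⁴
Total I = 7 765 333 mm⁴.

I_x ≈ 7.7653 × 10⁶ mm⁴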